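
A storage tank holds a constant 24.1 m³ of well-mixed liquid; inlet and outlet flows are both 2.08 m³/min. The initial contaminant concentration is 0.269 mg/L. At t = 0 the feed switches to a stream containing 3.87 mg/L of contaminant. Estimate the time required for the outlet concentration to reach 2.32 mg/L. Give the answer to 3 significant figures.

9.77 min

Species balance: V dC/dt = Q(C_in − C) ⇒ τ = V/Q = 11.587 min.
C(t) = C_in + (C₀ − C_in) e^(−t/τ). Set C = 2.32 and solve for t:
e^(−t/τ) = (C − C_in)/(C₀ − C_in) = (2.32 − 3.87)/(0.269 − 3.87) = 0.43044
t = −τ ln(…) = 11.587 × 0.84296 = 9.7669 min.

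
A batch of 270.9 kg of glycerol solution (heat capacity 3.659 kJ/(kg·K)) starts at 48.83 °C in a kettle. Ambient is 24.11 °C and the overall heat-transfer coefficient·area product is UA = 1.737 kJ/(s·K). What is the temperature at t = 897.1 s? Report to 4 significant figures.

29.24 °C

First-law balance (no shaft work): M c_p dT/dt = −UA(T − T_amb).
dT/dt = (T_ss − T)/τ with T_ss = T_amb = 24.1100 °C, τ = M c_p/UA = 270.9·3.659/1.737 = 570.652 s.
T approaches T_ss exponentially: T(t) = T_ss + (T₀ − T_ss) e^(−t/τ).
T(897.1) = 24.1100 + (24.7200)·0.207617 = 29.2423 °C.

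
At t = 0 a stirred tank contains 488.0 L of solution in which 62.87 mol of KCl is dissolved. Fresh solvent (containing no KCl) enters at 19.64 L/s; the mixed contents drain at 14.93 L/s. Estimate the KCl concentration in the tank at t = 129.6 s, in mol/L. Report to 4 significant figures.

Total volume: dV/dt = Q_in − Q_out = 4.71000 L/s, so V(t) = 488.0 + 4.71000 t and V(129.6) = 1098.42 L.
No KCl enters, so dm/dt = −Q_out · (m/V).
dm/m = −Q_out dt/(V₀ + 4.71000 t); integrating gives ln(m/m₀) = −(Q_out/(Q_in−Q_out)) ln(V/V₀).
m = m₀ (V₀/V)^(Q_out/(Q_in−Q_out)) = 62.87 × (488.0/1098.42)^(3.16985) = 4.80348 mol.
C = m/V = 4.80348/1098.42 = 0.00437309 mol/L.

0.004373 mol/L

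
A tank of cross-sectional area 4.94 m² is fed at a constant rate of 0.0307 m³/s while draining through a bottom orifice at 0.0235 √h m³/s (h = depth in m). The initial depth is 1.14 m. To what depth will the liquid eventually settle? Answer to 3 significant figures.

Level balance: A dh/dt = 0.0307 − 0.0235 √h. Setting dh/dt = 0:
Q_in = 0.0235 √h_ss ⇒ √h_ss = 0.0307/0.0235 = 1.3064.
h_ss = 1.3064² = 1.7066 m. (Since h₀ = 1.14 m < h_ss, the level will rise toward this value.)

1.71 m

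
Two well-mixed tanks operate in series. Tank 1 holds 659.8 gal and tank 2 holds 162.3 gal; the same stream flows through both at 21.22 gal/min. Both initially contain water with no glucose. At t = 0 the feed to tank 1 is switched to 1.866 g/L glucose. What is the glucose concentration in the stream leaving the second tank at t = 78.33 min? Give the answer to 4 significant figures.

Time constants: τᵢ = Vᵢ/Q for each well-mixed tank.
τ₁ = 659.8/21.22 = 31.0933 min; τ₂ = 162.3/21.22 = 7.64844 min.
Solving the cascade with C₁(0)=C₂(0)=0 gives C₂(t) = C_in[1 − (τ₁ e^(−t/τ₁) − τ₂ e^(−t/τ₂))/(τ₁ − τ₂)].
At t = 78.33: e^(−t/τ₁) = 0.0805247, e^(−t/τ₂) = 3.56665e-05.
C₂ = 1.866·[1 − (31.0933·0.0805247 − 7.64844·3.56665e-05)/(23.4449)] = 1.866·0.893217 = 1.66674 g/L.

1.667 g/L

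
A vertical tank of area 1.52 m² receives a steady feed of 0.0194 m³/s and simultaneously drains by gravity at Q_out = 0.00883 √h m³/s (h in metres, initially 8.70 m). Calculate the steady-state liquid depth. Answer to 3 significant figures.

4.83 m

Level balance: A dh/dt = 0.0194 − 0.00883 √h. Setting dh/dt = 0:
Q_in = 0.00883 √h_ss ⇒ √h_ss = 0.0194/0.00883 = 2.1971.
h_ss = 2.1971² = 4.8271 m. (Since h₀ = 8.70 m > h_ss, the level will fall toward this value.)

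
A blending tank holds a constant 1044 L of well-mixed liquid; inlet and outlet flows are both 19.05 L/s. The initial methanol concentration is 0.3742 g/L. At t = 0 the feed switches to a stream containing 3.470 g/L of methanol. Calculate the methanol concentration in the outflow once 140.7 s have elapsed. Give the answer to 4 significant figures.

Unsteady species balance (constant V, well mixed): V dC/dt = Q(C_in − C).
Time constant τ = V/Q = 1044/19.05 = 54.8031 s.
Solution: C(t) = C_in + (C₀ − C_in) e^(−t/τ).
C(140.7) = 3.470 + (0.3742 − 3.470)·e^(−140.7/54.8031) = 3.470 + (-3.09580)·0.0767370 = 3.23244 g/L.

3.232 g/L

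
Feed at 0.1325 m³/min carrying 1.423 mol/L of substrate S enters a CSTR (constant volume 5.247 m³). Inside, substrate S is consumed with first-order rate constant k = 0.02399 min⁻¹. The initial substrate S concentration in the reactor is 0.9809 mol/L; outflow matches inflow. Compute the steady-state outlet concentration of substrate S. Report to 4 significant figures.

V dC/dt = Q(C_in − C) − k V C.
At steady state: 0 = Q C_in − (Q + kV) C_ss, so C_ss = Q C_in/(Q + kV).
C_ss = 0.1325·1.423/(0.1325 + 0.02399·5.247) = 0.188548/0.258376 = 0.729742 mol/L.

0.7297 mol/L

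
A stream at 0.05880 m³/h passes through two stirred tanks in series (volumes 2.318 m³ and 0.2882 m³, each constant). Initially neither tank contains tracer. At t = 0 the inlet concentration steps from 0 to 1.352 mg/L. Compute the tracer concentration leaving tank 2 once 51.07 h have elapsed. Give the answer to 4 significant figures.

0.9293 mg/L

Species balance on tank i: dCᵢ/dt = (Cᵢ₋₁ − Cᵢ)/τᵢ with τᵢ = Vᵢ/Q.
τ₁ = 2.318/0.05880 = 39.4218 h; τ₂ = 0.2882/0.05880 = 4.90136 h.
Tank 1: C₁ = C_in(1 − e^(−t/τ₁)). Tank 2 (τ₁ ≠ τ₂): C₂ = C_in[1 − (τ₁ e^(−t/τ₁) − τ₂ e^(−t/τ₂))/(τ₁ − τ₂)].
At t = 51.07: e^(−t/τ₁) = 0.273767, e^(−t/τ₂) = 2.98431e-05.
C₂ = 1.352·[1 − (39.4218·0.273767 − 4.90136·2.98431e-05)/(34.5204)] = 1.352·0.687366 = 0.929319 mg/L.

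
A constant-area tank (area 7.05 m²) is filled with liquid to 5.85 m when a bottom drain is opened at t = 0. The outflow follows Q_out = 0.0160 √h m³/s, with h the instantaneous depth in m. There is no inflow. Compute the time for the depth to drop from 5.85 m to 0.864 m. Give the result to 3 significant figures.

1310 s

Unsteady balance on liquid volume: A dh/dt = −0.0160 √h.
Separate and integrate: 2(√h − √h₀) = −(0.0160/A) t.
t = 2A(√h₀ − √h)/0.0160 = 2·7.05·(√5.85 − √0.864)/0.0160
  = 14.100 × (2.4187 − 0.92952) / 0.0160 = 1312.3 s.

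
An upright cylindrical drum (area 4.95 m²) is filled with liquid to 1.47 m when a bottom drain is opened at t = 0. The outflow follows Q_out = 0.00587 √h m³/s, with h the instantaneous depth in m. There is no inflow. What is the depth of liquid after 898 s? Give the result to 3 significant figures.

0.462 m

Volume balance on the tank: A dh/dt = −0.00587 √h.
∫ h^(−1/2) dh = −(0.00587/A) ∫ dt, giving 2√h = 2√h₀ − (0.00587/A) t.
√h = √1.47 − 0.00587·898/(2·4.95) = 1.2124 − 0.53245 = 0.67999.
h = 0.67999² = 0.46238 m.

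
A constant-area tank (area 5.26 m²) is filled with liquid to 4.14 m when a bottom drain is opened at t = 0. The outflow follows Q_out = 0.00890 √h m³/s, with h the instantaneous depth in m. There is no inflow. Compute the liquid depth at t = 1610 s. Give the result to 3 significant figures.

0.452 m

With no inflow, A dh/dt = −0.00890 √h.
∫ h^(−1/2) dh = −(0.00890/A) ∫ dt, giving 2√h = 2√h₀ − (0.00890/A) t.
√h = √4.14 − 0.00890·1610/(2·5.26) = 2.0347 − 1.3621 = 0.67263.
h = 0.67263² = 0.45243 m.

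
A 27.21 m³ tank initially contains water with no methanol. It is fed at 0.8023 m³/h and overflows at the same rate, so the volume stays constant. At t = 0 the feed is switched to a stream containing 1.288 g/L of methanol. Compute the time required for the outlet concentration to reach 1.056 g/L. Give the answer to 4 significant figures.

Species balance: V dC/dt = Q(C_in − C) ⇒ τ = V/Q = 33.9150 h.
C(t) = C_in + (C₀ − C_in) e^(−t/τ). Set C = 1.056 and solve for t:
e^(−t/τ) = (C − C_in)/(C₀ − C_in) = (1.056 − 1.288)/(0 − 1.288) = 0.180124
t = −τ ln(…) = 33.9150 × 1.71411 = 58.1340 h.

58.13 h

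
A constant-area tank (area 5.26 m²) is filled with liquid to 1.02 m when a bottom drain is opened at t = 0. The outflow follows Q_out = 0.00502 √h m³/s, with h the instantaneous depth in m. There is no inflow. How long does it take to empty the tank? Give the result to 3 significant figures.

With no inflow, A dh/dt = −0.00502 √h.
This is separable: 2 d(√h)/dt = −0.00502/A, so √h = √h₀ − (0.00502/(2A)) t.
Set h = 0: 2√h₀ = (0.00502/A) t_empty ⇒ t_empty = 2A√h₀/0.00502.
t_empty = 2·5.26·√1.02/0.00502 = 10.520·1.0100/0.00502 = 2116.5 s.

2120 s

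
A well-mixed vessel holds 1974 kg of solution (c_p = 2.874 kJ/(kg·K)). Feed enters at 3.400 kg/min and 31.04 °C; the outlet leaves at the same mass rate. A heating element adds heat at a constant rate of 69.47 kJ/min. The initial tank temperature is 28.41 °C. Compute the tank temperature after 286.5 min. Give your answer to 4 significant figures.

32.20 °C

Energy balance: M c_p dT/dt = ṁ c_p (T_in − T) + 69.47.
Rearrange: dT/dt = (T_ss − T)/τ with τ = M/ṁ = 580.588 min and T_ss = T_in + Q̇/(ṁ c_p) = 38.1494 °C.
Integrating: T(t) = T_ss + (T₀ − T_ss) e^(−t/τ).
T(286.5) = 38.1494 + (-9.73938)·e^(−286.5/580.588) = 38.1494 + (-9.73938)·0.610507 = 32.2034 °C.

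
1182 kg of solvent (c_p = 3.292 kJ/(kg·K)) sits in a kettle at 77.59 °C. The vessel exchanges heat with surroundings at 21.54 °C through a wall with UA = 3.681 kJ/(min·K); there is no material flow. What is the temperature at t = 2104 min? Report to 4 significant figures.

29.20 °C

M c_p dT/dt = −UA(T − T_amb).
dT/dt = (T_ss − T)/τ with T_ss = T_amb = 21.5400 °C, τ = M c_p/UA = 1182·3.292/3.681 = 1057.09 min.
Solution: T(t) = T_ss + (T₀ − T_ss) e^(−t/τ).
T(2104) = 21.5400 + (56.0500)·0.136645 = 29.1989 °C.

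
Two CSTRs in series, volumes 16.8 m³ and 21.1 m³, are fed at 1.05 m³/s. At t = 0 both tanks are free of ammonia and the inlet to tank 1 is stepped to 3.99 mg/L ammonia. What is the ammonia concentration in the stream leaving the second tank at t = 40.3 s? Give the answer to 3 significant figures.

2.61 mg/L

Species balance on tank i: dCᵢ/dt = (Cᵢ₋₁ − Cᵢ)/τᵢ with τᵢ = Vᵢ/Q.
τ₁ = 16.8/1.05 = 16.000 s; τ₂ = 21.1/1.05 = 20.095 s.
Solving the cascade with C₁(0)=C₂(0)=0 gives C₂(t) = C_in[1 − (τ₁ e^(−t/τ₁) − τ₂ e^(−t/τ₂))/(τ₁ − τ₂)].
At t = 40.3: e^(−t/τ₁) = 0.080560, e^(−t/τ₂) = 0.13460.
C₂ = 3.99·[1 − (16.000·0.080560 − 20.095·0.13460)/(-4.0952)] = 3.99·0.65427 = 2.6105 mg/L.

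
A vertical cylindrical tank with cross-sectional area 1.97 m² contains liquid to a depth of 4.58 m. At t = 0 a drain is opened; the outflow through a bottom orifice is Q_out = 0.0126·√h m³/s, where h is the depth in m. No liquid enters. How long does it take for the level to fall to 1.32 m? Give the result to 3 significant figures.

With no inflow, A dh/dt = −0.0126 √h.
Separate and integrate: 2(√h − √h₀) = −(0.0126/A) t.
t = 2A(√h₀ − √h)/0.0126 = 2·1.97·(√4.58 − √1.32)/0.0126
  = 3.9400 × (2.1401 − 1.1489) / 0.0126 = 309.94 s.

310 s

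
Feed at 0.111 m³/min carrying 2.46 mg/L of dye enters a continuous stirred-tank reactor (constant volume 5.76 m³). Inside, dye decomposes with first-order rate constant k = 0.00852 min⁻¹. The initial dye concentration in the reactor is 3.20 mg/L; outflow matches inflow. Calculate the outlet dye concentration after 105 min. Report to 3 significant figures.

Species balance: V dC/dt = Q C_in − Q C − k V C.
dC/dt = (Q/V) C_in − (Q/V + k) C; effective rate a = Q/V + k = 0.019271 + 0.00852 = 0.027791 min⁻¹.
C_ss = Q C_in/(Q + kV) = 1.7058 mg/L; C(t) = C_ss + (C₀ − C_ss) e^(−a t).
C(105) = 1.7058 + (1.4942)·e^(−0.027791·105) = 1.7058 + (1.4942)·0.054040 = 1.7866 mg/L.

1.79 mg/L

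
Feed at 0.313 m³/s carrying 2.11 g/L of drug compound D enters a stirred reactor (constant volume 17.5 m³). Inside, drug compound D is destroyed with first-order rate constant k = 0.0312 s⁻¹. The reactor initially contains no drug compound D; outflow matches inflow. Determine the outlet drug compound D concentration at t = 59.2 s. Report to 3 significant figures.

0.727 g/L

Accumulation = in − out − consumed: V dC/dt = Q C_in − Q C − k V C.
This is linear with rate a = Q/V + k = 0.049086 s⁻¹.
C_ss = Q C_in/(Q + kV) = 0.76884 g/L; C(t) = C_ss + (C₀ − C_ss) e^(−a t).
C(59.2) = 0.76884 + (-0.76884)·e^(−0.049086·59.2) = 0.76884 + (-0.76884)·0.054701 = 0.72678 g/L.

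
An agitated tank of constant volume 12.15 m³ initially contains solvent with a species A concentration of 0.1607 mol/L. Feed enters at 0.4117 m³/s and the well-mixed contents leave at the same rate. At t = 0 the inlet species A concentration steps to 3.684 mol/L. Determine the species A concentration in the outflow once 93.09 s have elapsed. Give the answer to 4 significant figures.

3.534 mol/L

Transient balance on the dissolved component: V dC/dt = Q(C_in − C).
Time constant τ = V/Q = 12.15/0.4117 = 29.5118 s.
Integrating: C(t) = C_in + (C₀ − C_in) e^(−t/τ).
C(93.09) = 3.684 + (0.1607 − 3.684)·e^(−93.09/29.5118) = 3.684 + (-3.52330)·0.0426668 = 3.53367 mol/L.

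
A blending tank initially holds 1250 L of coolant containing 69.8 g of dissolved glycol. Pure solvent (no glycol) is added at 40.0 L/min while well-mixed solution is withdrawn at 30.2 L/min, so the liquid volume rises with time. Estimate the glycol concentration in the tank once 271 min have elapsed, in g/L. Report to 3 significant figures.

Let m(t) be the amount of glycol. Volume: V(t) = V₀ + (Q_in − Q_out) t = 1250 + 9.8000 t; V(271) = 3905.8 L.
Solute balance: dm/dt = 0 − Q_out C = −Q_out m/V(t).
dm/m = −Q_out dt/(V₀ + 9.8000 t); integrating gives ln(m/m₀) = −(Q_out/(Q_in−Q_out)) ln(V/V₀).
m = m₀ (V₀/V)^(Q_out/(Q_in−Q_out)) = 69.8 × (1250/3905.8)^(3.0816) = 2.0848 g.
C = m/V = 2.0848/3905.8 = 0.00053377 g/L.

0.000534 g/L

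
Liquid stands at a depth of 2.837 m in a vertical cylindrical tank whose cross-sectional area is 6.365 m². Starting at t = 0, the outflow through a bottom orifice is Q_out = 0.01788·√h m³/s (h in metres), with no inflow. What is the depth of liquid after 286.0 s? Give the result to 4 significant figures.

1.645 m

With no inflow, A dh/dt = −0.01788 √h.
∫ h^(−1/2) dh = −(0.01788/A) ∫ dt, giving 2√h = 2√h₀ − (0.01788/A) t.
√h = √2.837 − 0.01788·286.0/(2·6.365) = 1.68434 − 0.401703 = 1.28264.
h = 1.28264² = 1.64516 m.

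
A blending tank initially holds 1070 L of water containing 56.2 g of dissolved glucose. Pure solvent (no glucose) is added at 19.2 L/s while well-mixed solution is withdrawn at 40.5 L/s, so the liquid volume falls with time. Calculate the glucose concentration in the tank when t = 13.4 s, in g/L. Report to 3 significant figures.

Total volume: dV/dt = Q_in − Q_out = -21.300 L/s, so V(t) = 1070 − 21.300 t and V(13.4) = 784.58 L.
Species balance (pure solvent in): dm/dt = −Q_out · m/V(t).
Separate: dm/m = −Q_out dt/V(t) ⇒ ln(m/m₀) = −(Q_out/(Q_in−Q_out)) ln(V/V₀).
m = m₀ (V₀/V)^(Q_out/(Q_in−Q_out)) = 56.2 × (1070/784.58)^(-1.9014) = 31.155 g.
C = m/V = 31.155/784.58 = 0.039709 g/L.

0.0397 g/L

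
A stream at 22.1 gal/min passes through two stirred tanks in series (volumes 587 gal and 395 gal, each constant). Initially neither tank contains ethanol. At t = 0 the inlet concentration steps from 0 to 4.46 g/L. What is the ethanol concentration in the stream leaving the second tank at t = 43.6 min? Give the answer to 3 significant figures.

Time constants: τᵢ = Vᵢ/Q for each well-mixed tank.
τ₁ = 587/22.1 = 26.561 min; τ₂ = 395/22.1 = 17.873 min.
Tank 1: C₁ = C_in(1 − e^(−t/τ₁)). Tank 2 (τ₁ ≠ τ₂): C₂ = C_in[1 − (τ₁ e^(−t/τ₁) − τ₂ e^(−t/τ₂))/(τ₁ − τ₂)].
At t = 43.6: e^(−t/τ₁) = 0.19369, e^(−t/τ₂) = 0.087214.
C₂ = 4.46·[1 − (26.561·0.19369 − 17.873·0.087214)/(8.6878)] = 4.46·0.58726 = 2.6192 g/L.

2.62 g/L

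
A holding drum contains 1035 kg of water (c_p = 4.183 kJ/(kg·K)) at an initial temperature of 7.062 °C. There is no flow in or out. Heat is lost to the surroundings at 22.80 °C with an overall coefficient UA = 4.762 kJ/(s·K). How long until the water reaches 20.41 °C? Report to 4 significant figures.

1714 s

Unsteady energy balance on the tank contents: M c_p dT/dt = −UA(T − T_amb).
τ = M c_p/UA = 909.157 s; T_ss = T_amb = 22.8000 °C.
T(t) = T_ss + (T₀ − T_ss)e^(−t/τ); set T = 20.41:
t = −τ ln[(T − T_ss)/(T₀ − T_ss)] = −909.157 · ln(0.151862) = 1713.57 s.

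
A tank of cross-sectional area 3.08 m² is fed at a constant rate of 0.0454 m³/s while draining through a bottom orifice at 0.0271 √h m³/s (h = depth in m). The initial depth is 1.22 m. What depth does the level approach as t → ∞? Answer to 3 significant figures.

Volume balance on the tank: A dh/dt = Q_in − 0.0271 √h. At steady state dh/dt = 0:
Q_in = 0.0271 √h_ss ⇒ √h_ss = 0.0454/0.0271 = 1.6753.
h_ss = 1.6753² = 2.8066 m. (Since h₀ = 1.22 m < h_ss, the level will rise toward this value.)

2.81 m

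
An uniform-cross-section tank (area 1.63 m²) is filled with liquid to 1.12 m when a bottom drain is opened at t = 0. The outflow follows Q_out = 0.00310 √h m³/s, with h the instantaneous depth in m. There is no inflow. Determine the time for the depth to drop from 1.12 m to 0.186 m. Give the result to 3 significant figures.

659 s

Volume balance on the tank: A dh/dt = −0.00310 √h.
This is separable: 2 d(√h)/dt = −0.00310/A, so √h = √h₀ − (0.00310/(2A)) t.
t = 2A(√h₀ − √h)/0.00310 = 2·1.63·(√1.12 − √0.186)/0.00310
  = 3.2600 × (1.0583 − 0.43128) / 0.00310 = 659.39 s.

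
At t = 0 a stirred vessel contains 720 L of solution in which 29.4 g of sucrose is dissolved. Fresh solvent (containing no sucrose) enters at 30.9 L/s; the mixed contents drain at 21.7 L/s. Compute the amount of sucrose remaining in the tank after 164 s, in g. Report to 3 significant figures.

Let m(t) be the amount of sucrose. Volume: V(t) = V₀ + (Q_in − Q_out) t = 720 + 9.2000 t; V(164) = 2228.8 L.
Species balance (pure solvent in): dm/dt = −Q_out · m/V(t).
dm/m = −Q_out dt/(V₀ + 9.2000 t); integrating gives ln(m/m₀) = −(Q_out/(Q_in−Q_out)) ln(V/V₀).
m = m₀ (V₀/V)^(Q_out/(Q_in−Q_out)) = 29.4 × (720/2228.8)^(2.3587) = 2.0457 g.

2.05 g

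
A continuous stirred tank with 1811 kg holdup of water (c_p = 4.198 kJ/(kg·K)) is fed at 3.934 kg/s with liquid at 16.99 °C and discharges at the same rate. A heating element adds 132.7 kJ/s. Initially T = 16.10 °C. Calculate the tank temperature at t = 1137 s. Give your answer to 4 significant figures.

Heat balance on the well-mixed liquid: M c_p dT/dt = ṁ c_p (T_in − T) + 132.7.
Rearrange: dT/dt = (T_ss − T)/τ with τ = M/ṁ = 460.346 s and T_ss = T_in + Q̇/(ṁ c_p) = 25.0252 °C.
T approaches T_ss exponentially: T(t) = T_ss + (T₀ − T_ss) e^(−t/τ).
T(1137) = 25.0252 + (-8.92515)·e^(−1137/460.346) = 25.0252 + (-8.92515)·0.0845948 = 24.2701 °C.

24.27 °C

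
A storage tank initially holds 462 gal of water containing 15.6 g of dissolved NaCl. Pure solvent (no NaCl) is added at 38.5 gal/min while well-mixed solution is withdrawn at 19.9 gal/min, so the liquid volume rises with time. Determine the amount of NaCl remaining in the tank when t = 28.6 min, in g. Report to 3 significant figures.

6.87 g

Total volume: dV/dt = Q_in − Q_out = 18.600 gal/min, so V(t) = 462 + 18.600 t and V(28.6) = 993.96 gal.
No NaCl enters, so dm/dt = −Q_out · (m/V).
Separate: dm/m = −Q_out dt/V(t) ⇒ ln(m/m₀) = −(Q_out/(Q_in−Q_out)) ln(V/V₀).
m = m₀ (V₀/V)^(Q_out/(Q_in−Q_out)) = 15.6 × (462/993.96)^(1.0699) = 6.8729 g.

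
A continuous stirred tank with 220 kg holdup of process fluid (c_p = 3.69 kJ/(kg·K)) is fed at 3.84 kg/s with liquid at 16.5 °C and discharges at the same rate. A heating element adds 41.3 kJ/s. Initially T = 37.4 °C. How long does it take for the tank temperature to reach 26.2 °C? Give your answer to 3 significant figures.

M c_p dT/dt = ṁ c_p (T_in − T) + Q̇.
τ = M/ṁ = 57.292 s; T_ss = T_in + Q̇/(ṁ c_p) = 19.415 °C.
T(t) = T_ss + (T₀ − T_ss) e^(−t/τ). Set T = 26.2:
e^(−t/τ) = (26.2 − 19.415)/(37.4 − 19.415) = 0.37727
t = −57.292 · ln(0.37727) = 55.848 s.

55.8 s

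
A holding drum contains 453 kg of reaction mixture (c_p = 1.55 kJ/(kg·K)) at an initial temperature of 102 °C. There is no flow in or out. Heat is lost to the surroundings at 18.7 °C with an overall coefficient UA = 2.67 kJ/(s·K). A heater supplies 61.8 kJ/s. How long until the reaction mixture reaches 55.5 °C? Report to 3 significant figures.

390 s

M c_p dT/dt = −UA(T − T_amb) + Q̇.
τ = M c_p/UA = 262.98 s; T_ss = T_amb + Q̇/UA = 18.7 + 61.8/2.67 = 41.846 °C.
T(t) = T_ss + (T₀ − T_ss)e^(−t/τ); set T = 55.5:
t = −τ ln[(T − T_ss)/(T₀ − T_ss)] = −262.98 · ln(0.22698) = 389.96 s.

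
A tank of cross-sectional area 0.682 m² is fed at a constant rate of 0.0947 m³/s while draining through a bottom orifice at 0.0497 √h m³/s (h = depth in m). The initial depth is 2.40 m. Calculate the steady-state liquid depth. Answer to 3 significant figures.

A dh/dt = Q_in − 0.0497 √h. Steady state requires inflow = outflow:
Q_in = 0.0497 √h_ss ⇒ √h_ss = 0.0947/0.0497 = 1.9054.
h_ss = 1.9054² = 3.6307 m. (Since h₀ = 2.40 m < h_ss, the level will rise toward this value.)

3.63 m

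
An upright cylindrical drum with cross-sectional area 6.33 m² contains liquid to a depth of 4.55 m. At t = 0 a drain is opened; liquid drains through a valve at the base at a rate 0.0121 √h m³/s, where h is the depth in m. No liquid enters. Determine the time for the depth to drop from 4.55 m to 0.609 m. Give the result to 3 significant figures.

1420 s

A dh/dt = −Q_out = −0.0121 √h.
Separate and integrate: 2(√h − √h₀) = −(0.0121/A) t.
t = 2A(√h₀ − √h)/0.0121 = 2·6.33·(√4.55 − √0.609)/0.0121
  = 12.660 × (2.1331 − 0.78038) / 0.0121 = 1415.3 s.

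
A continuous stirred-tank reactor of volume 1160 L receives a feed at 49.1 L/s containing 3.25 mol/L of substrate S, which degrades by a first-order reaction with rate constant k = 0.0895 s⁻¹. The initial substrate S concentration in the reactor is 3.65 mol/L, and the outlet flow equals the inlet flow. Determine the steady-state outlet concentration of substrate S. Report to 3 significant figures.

V dC/dt = Q(C_in − C) − k V C.
At steady state: 0 = Q C_in − (Q + kV) C_ss, so C_ss = Q C_in/(Q + kV).
C_ss = 49.1·3.25/(49.1 + 0.0895·1160) = 159.58/152.92 = 1.0435 mol/L.

1.04 mol/L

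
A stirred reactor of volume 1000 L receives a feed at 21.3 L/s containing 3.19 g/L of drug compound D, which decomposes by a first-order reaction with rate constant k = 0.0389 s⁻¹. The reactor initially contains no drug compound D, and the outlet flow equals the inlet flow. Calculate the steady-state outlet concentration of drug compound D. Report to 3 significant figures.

1.13 g/L

Accumulation = in − out − consumed: V dC/dt = Q C_in − Q C − k V C.
Steady state (dC/dt = 0): C_ss = Q C_in/(Q + kV) = C_in/(1 + kV/Q).
C_ss = 21.3·3.19/(21.3 + 0.0389·1000) = 67.947/60.200 = 1.1287 g/L.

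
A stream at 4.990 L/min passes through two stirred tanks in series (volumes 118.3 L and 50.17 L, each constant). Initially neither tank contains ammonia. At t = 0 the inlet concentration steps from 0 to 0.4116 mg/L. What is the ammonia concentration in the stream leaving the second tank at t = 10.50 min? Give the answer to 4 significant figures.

0.05931 mg/L

Each tank obeys Vᵢ dCᵢ/dt = Q(Cᵢ₋₁ − Cᵢ), so τᵢ = Vᵢ/Q.
τ₁ = 118.3/4.990 = 23.7074 min; τ₂ = 50.17/4.990 = 10.0541 min.
Solving the cascade with C₁(0)=C₂(0)=0 gives C₂(t) = C_in[1 − (τ₁ e^(−t/τ₁) − τ₂ e^(−t/τ₂))/(τ₁ − τ₂)].
At t = 10.50: e^(−t/τ₁) = 0.642172, e^(−t/τ₂) = 0.351921.
C₂ = 0.4116·[1 − (23.7074·0.642172 − 10.0541·0.351921)/(13.6533)] = 0.4116·0.144091 = 0.0593080 mg/L.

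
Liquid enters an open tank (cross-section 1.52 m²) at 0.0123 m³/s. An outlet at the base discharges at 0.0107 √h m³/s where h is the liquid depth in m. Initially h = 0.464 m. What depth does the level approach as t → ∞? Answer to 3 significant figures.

1.32 m

A dh/dt = Q_in − 0.0107 √h. Steady state requires inflow = outflow:
Q_in = 0.0107 √h_ss ⇒ √h_ss = 0.0123/0.0107 = 1.1495.
h_ss = 1.1495² = 1.3214 m. (Since h₀ = 0.464 m < h_ss, the level will rise toward this value.)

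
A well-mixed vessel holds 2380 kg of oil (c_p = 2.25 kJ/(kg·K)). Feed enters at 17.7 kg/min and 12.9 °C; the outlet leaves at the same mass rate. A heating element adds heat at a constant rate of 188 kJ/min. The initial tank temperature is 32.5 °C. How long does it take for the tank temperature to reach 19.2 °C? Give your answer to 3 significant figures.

M c_p dT/dt = ṁ c_p (T_in − T) + Q̇.
τ = M/ṁ = 134.46 min; T_ss = T_in + Q̇/(ṁ c_p) = 17.621 °C.
T(t) = T_ss + (T₀ − T_ss) e^(−t/τ). Set T = 19.2:
e^(−t/τ) = (19.2 − 17.621)/(32.5 − 17.621) = 0.10614
t = −134.46 · ln(0.10614) = 301.60 min.

302 min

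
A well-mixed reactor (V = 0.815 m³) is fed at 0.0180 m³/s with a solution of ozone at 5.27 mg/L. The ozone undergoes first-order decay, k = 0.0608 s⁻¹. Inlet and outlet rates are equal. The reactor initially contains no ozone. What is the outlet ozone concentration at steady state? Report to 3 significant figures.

1.40 mg/L

V dC/dt = Q(C_in − C) − k V C.
At steady state: 0 = Q C_in − (Q + kV) C_ss, so C_ss = Q C_in/(Q + kV).
C_ss = 0.0180·5.27/(0.0180 + 0.0608·0.815) = 0.094860/0.067552 = 1.4043 mg/L.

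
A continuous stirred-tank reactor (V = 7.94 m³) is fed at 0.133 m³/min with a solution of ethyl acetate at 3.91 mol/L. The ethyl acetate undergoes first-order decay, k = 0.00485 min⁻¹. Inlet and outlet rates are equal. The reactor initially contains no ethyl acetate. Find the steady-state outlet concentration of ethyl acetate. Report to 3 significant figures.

Accumulation = in − out − consumed: V dC/dt = Q C_in − Q C − k V C.
At steady state: 0 = Q C_in − (Q + kV) C_ss, so C_ss = Q C_in/(Q + kV).
C_ss = 0.133·3.91/(0.133 + 0.00485·7.94) = 0.52003/0.17151 = 3.0321 mol/L.

3.03 mol/L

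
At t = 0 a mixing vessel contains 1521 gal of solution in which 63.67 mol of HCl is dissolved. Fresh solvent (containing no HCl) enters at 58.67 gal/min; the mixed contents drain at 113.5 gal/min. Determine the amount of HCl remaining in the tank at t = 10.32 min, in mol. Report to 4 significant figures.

24.30 mol

Total volume: dV/dt = Q_in − Q_out = -54.8300 gal/min, so V(t) = 1521 − 54.8300 t and V(10.32) = 955.154 gal.
Solute balance: dm/dt = 0 − Q_out C = −Q_out m/V(t).
Separate: dm/m = −Q_out dt/V(t) ⇒ ln(m/m₀) = −(Q_out/(Q_in−Q_out)) ln(V/V₀).
m = m₀ (V₀/V)^(Q_out/(Q_in−Q_out)) = 63.67 × (1521/955.154)^(-2.07003) = 24.3037 mol.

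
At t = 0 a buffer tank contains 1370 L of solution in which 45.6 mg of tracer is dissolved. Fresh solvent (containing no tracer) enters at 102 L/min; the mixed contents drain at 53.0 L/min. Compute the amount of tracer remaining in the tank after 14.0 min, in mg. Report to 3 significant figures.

29.4 mg

Total volume: dV/dt = Q_in − Q_out = 49.000 L/min, so V(t) = 1370 + 49.000 t and V(14.0) = 2056.0 L.
Solute balance: dm/dt = 0 − Q_out C = −Q_out m/V(t).
Separate: dm/m = −Q_out dt/V(t) ⇒ ln(m/m₀) = −(Q_out/(Q_in−Q_out)) ln(V/V₀).
m = m₀ (V₀/V)^(Q_out/(Q_in−Q_out)) = 45.6 × (1370/2056.0)^(1.0816) = 29.395 mg.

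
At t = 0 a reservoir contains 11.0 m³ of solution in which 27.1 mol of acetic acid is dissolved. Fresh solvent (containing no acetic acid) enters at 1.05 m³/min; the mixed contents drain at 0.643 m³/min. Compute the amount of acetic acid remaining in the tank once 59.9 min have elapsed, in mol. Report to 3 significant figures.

Total volume: dV/dt = Q_in − Q_out = 0.40700 m³/min, so V(t) = 11.0 + 0.40700 t and V(59.9) = 35.379 m³.
Solute balance: dm/dt = 0 − Q_out C = −Q_out m/V(t).
Separate: dm/m = −Q_out dt/V(t) ⇒ ln(m/m₀) = −(Q_out/(Q_in−Q_out)) ln(V/V₀).
m = m₀ (V₀/V)^(Q_out/(Q_in−Q_out)) = 27.1 × (11.0/35.379)^(1.5799) = 4.2798 mol.

4.28 mol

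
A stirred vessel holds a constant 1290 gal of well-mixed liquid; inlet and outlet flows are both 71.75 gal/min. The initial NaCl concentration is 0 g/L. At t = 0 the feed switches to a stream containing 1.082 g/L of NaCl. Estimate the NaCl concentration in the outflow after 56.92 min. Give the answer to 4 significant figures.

1.036 g/L

Accumulation = in − out for the solute gives V dC/dt = Q(C_in − C).
Time constant τ = V/Q = 1290/71.75 = 17.9791 min.
This is linear first-order; C(t) = C_in + (C₀ − C_in) e^(−t/τ).
C(56.92) = 1.082 + (0 − 1.082)·e^(−56.92/17.9791) = 1.082 + (-1.08200)·0.0421762 = 1.03637 g/L.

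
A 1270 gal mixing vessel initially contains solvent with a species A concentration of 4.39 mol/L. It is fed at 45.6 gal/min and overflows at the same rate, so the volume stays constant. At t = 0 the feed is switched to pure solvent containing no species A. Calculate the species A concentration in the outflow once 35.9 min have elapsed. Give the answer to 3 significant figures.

Transient balance on the dissolved component: V dC/dt = Q(C_in − C).
Time constant τ = V/Q = 1270/45.6 = 27.851 min.
Integrating: C(t) = C_in + (C₀ − C_in) e^(−t/τ).
C(35.9) = 0 + (4.39 − 0)·e^(−35.9/27.851) = 0 + (4.3900)·0.27554 = 1.2096 mol/L.

1.21 mol/L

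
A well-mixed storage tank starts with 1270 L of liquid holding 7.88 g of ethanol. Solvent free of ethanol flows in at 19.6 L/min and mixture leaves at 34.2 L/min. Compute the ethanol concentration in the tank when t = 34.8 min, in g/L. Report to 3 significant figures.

0.00312 g/L

Total volume: dV/dt = Q_in − Q_out = -14.600 L/min, so V(t) = 1270 − 14.600 t and V(34.8) = 761.92 L.
Species balance (pure solvent in): dm/dt = −Q_out · m/V(t).
dm/m = −Q_out dt/(V₀ − 14.600 t); integrating gives ln(m/m₀) = −(Q_out/(Q_in−Q_out)) ln(V/V₀).
m = m₀ (V₀/V)^(Q_out/(Q_in−Q_out)) = 7.88 × (1270/761.92)^(-2.3425) = 2.3809 g.
C = m/V = 2.3809/761.92 = 0.0031249 g/L.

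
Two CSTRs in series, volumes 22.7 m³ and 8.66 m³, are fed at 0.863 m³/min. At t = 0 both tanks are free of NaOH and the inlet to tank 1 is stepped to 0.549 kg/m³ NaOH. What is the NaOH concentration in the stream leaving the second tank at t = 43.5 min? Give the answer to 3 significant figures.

0.384 kg/m³

Species balance on tank i: dCᵢ/dt = (Cᵢ₋₁ − Cᵢ)/τᵢ with τᵢ = Vᵢ/Q.
τ₁ = 22.7/0.863 = 26.304 min; τ₂ = 8.66/0.863 = 10.035 min.
Tank 1: C₁ = C_in(1 − e^(−t/τ₁)). Tank 2 (τ₁ ≠ τ₂): C₂ = C_in[1 − (τ₁ e^(−t/τ₁) − τ₂ e^(−t/τ₂))/(τ₁ − τ₂)].
At t = 43.5: e^(−t/τ₁) = 0.19133, e^(−t/τ₂) = 0.013103.
C₂ = 0.549·[1 − (26.304·0.19133 − 10.035·0.013103)/(16.269)] = 0.549·0.69874 = 0.38361 kg/m³.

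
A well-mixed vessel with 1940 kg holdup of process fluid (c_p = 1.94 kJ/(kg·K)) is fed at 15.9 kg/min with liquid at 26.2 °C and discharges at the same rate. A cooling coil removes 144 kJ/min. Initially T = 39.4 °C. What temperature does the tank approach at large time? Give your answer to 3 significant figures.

21.5 °C

Energy balance: M c_p dT/dt = ṁ c_p (T_in − T) − 144.
At steady state dT/dt = 0 ⇒ T_ss = T_in − Q̇/(ṁ c_p) = 26.2 − 144/(15.9·1.94) = 21.532 °C.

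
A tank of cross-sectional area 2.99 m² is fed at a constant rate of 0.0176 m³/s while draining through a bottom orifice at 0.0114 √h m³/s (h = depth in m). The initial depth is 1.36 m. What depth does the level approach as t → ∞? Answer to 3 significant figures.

2.38 m

Unsteady balance on liquid volume: A dh/dt = Q_in − 0.0114 √h. At steady state dh/dt = 0:
Q_in = 0.0114 √h_ss ⇒ √h_ss = 0.0176/0.0114 = 1.5439.
h_ss = 1.5439² = 2.3835 m. (Since h₀ = 1.36 m < h_ss, the level will rise toward this value.)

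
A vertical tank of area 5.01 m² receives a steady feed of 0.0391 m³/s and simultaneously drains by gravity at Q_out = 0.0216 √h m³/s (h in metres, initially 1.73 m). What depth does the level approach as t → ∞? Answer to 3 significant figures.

Level balance: A dh/dt = 0.0391 − 0.0216 √h. Setting dh/dt = 0:
Q_in = 0.0216 √h_ss ⇒ √h_ss = 0.0391/0.0216 = 1.8102.
h_ss = 1.8102² = 3.2768 m. (Since h₀ = 1.73 m < h_ss, the level will rise toward this value.)

3.28 m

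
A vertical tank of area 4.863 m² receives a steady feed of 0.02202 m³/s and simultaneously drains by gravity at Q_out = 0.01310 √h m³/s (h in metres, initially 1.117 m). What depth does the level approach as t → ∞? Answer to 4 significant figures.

Level balance: A dh/dt = 0.02202 − 0.01310 √h. Setting dh/dt = 0:
Q_in = 0.01310 √h_ss ⇒ √h_ss = 0.02202/0.01310 = 1.68092.
h_ss = 1.68092² = 2.82548 m. (Since h₀ = 1.117 m < h_ss, the level will rise toward this value.)

2.825 m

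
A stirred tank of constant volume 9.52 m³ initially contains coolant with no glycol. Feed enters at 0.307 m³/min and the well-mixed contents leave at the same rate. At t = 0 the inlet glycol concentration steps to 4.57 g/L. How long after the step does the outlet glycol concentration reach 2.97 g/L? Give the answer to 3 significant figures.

32.5 min

Species balance: V dC/dt = Q(C_in − C) ⇒ τ = V/Q = 31.010 min.
C(t) = C_in + (C₀ − C_in) e^(−t/τ). Set C = 2.97 and solve for t:
e^(−t/τ) = (C − C_in)/(C₀ − C_in) = (2.97 − 4.57)/(0 − 4.57) = 0.35011
t = −τ ln(…) = 31.010 × 1.0495 = 32.545 min.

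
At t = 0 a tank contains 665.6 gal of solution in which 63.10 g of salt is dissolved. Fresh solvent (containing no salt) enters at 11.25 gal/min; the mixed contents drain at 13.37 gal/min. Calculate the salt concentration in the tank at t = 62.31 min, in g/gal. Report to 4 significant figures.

0.02931 g/gal

Let m(t) be the amount of salt. Volume: V(t) = V₀ + (Q_in − Q_out) t = 665.6 − 2.12000 t; V(62.31) = 533.503 gal.
Solute balance: dm/dt = 0 − Q_out C = −Q_out m/V(t).
Separate: dm/m = −Q_out dt/V(t) ⇒ ln(m/m₀) = −(Q_out/(Q_in−Q_out)) ln(V/V₀).
m = m₀ (V₀/V)^(Q_out/(Q_in−Q_out)) = 63.10 × (665.6/533.503)^(-6.30660) = 15.6355 g.
C = m/V = 15.6355/533.503 = 0.0293073 g/gal.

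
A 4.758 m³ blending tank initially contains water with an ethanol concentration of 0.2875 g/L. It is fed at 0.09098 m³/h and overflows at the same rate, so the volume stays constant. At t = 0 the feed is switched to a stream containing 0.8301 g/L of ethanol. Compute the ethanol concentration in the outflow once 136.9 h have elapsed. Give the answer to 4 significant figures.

Mass balance on the solute (V constant): V dC/dt = Q(C_in − C).
Rewrite as dC/dt + C/τ = C_in/τ, τ = V/Q = 52.2972 h.
Solution: C(t) = C_in + (C₀ − C_in) e^(−t/τ).
C(136.9) = 0.8301 + (0.2875 − 0.8301)·e^(−136.9/52.2972) = 0.8301 + (-0.542600)·0.0729683 = 0.790507 g/L.

0.7905 g/L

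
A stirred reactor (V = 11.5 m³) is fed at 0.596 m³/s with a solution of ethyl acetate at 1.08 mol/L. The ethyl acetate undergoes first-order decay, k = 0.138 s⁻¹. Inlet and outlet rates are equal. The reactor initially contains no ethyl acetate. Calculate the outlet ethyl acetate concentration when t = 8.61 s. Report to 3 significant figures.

V dC/dt = Q(C_in − C) − k V C.
This is linear with rate a = Q/V + k = 0.18983 s⁻¹.
C_ss = Q C_in/(Q + kV) = 0.29486 mol/L; C(t) = C_ss + (C₀ − C_ss) e^(−a t).
C(8.61) = 0.29486 + (-0.29486)·e^(−0.18983·8.61) = 0.29486 + (-0.29486)·0.19507 = 0.23734 mol/L.

0.237 mol/L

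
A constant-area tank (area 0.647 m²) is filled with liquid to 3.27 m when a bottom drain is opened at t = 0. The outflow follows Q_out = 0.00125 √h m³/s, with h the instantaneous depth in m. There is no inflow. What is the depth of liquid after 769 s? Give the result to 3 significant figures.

Accumulation of liquid (constant cross-section A): A dh/dt = −0.00125 √h.
∫ h^(−1/2) dh = −(0.00125/A) ∫ dt, giving 2√h = 2√h₀ − (0.00125/A) t.
√h = √3.27 − 0.00125·769/(2·0.647) = 1.8083 − 0.74285 = 1.0655.
h = 1.0655² = 1.1352 m.

1.14 m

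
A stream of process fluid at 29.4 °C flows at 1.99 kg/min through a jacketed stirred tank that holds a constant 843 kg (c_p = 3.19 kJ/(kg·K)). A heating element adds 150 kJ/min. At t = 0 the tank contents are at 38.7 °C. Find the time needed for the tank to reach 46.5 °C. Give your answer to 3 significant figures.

333 min

Energy balance: M c_p dT/dt = ṁ c_p (T_in − T) + 150.
τ = M/ṁ = 423.62 min; T_ss = T_in + Q̇/(ṁ c_p) = 53.029 °C.
T(t) = T_ss + (T₀ − T_ss) e^(−t/τ). Set T = 46.5:
e^(−t/τ) = (46.5 − 53.029)/(38.7 − 53.029) = 0.45565
t = −423.62 · ln(0.45565) = 332.97 min.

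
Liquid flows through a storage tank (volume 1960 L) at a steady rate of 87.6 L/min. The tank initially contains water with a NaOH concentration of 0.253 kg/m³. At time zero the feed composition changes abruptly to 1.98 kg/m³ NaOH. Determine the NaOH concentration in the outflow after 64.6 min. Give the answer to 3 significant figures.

1.88 kg/m³

Mass balance on the solute (V constant): V dC/dt = Q(C_in − C).
So dC/dt = (C_in − C)/τ with τ = V/Q = 1960/87.6 = 22.374 min.
This is linear first-order; C(t) = C_in + (C₀ − C_in) e^(−t/τ).
C(64.6) = 1.98 + (0.253 − 1.98)·e^(−64.6/22.374) = 1.98 + (-1.7270)·0.055731 = 1.8838 kg/m³.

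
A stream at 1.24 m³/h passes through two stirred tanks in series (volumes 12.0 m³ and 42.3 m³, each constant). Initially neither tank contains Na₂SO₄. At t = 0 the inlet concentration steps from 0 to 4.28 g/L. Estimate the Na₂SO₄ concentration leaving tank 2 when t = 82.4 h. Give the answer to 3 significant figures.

3.75 g/L

Time constants: τᵢ = Vᵢ/Q for each well-mixed tank.
τ₁ = 12.0/1.24 = 9.6774 h; τ₂ = 42.3/1.24 = 34.113 h.
Solving the cascade with C₁(0)=C₂(0)=0 gives C₂(t) = C_in[1 − (τ₁ e^(−t/τ₁) − τ₂ e^(−t/τ₂))/(τ₁ − τ₂)].
At t = 82.4: e^(−t/τ₁) = 0.00020051, e^(−t/τ₂) = 0.089322.
C₂ = 4.28·[1 − (9.6774·0.00020051 − 34.113·0.089322)/(-24.435)] = 4.28·0.87538 = 3.7466 g/L.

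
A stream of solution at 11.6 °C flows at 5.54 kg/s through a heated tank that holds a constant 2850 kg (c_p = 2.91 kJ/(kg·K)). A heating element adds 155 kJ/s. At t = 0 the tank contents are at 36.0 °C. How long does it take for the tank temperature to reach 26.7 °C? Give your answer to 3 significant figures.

Energy balance: M c_p dT/dt = ṁ c_p (T_in − T) + 155.
τ = M/ṁ = 514.44 s; T_ss = T_in + Q̇/(ṁ c_p) = 21.215 °C.
T(t) = T_ss + (T₀ − T_ss) e^(−t/τ). Set T = 26.7:
e^(−t/τ) = (26.7 − 21.215)/(36.0 − 21.215) = 0.37100
t = −514.44 · ln(0.37100) = 510.09 s.

510 s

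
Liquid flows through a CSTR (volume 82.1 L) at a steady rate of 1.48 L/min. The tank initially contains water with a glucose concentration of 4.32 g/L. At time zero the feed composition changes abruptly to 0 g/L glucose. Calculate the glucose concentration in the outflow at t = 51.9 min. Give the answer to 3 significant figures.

Mass balance on the solute (V constant): V dC/dt = Q(C_in − C).
Rewrite as dC/dt + C/τ = C_in/τ, τ = V/Q = 55.473 min.
Solution: C(t) = C_in + (C₀ − C_in) e^(−t/τ).
C(51.9) = 0 + (4.32 − 0)·e^(−51.9/55.473) = 0 + (4.3200)·0.39235 = 1.6950 g/L.

1.69 g/L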